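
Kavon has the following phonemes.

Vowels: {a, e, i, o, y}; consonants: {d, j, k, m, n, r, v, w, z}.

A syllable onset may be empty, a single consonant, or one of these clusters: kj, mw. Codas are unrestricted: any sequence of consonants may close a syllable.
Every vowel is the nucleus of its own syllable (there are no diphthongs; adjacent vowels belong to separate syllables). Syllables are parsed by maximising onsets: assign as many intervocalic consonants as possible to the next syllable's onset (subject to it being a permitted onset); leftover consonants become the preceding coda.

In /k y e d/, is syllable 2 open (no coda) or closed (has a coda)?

Nuclei (vowels): y, e → 2 syllables.
V1 /y/ – V2 /e/: no consonants, so the boundary falls immediately after /y/.
So the parse is ky.ed.
Syllable 2 is /ed/ with coda /d/, so it is closed.

closed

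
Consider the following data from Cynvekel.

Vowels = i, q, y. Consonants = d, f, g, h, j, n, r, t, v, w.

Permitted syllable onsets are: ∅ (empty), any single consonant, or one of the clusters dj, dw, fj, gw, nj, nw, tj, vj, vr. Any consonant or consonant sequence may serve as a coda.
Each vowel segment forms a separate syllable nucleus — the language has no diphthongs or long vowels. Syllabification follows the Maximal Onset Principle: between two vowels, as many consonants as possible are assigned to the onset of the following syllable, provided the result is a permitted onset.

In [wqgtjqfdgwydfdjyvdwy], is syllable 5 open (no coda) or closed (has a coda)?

open

Nuclei (vowels): q, q, y, y, y → 5 syllables.
σ1/σ2 boundary: /gtj/; trying suffixes from longest down, /tj/ is the first permitted one, so coda /g/ | onset /tj/.
σ2/σ3 boundary: /fdgw/ splits as /fd/ + /gw/ (/gw/ is the longest suffix that is a licit onset).
σ3/σ4 boundary: cluster /dfdj/ — the longest permitted-onset suffix is /dj/; onset = /dj/, preceding coda = /df/.
σ4/σ5 boundary: /vdw/ splits as /v/ + /dw/ (/dw/ is the longest suffix that is a licit onset).
Putting it together: wqg.tjqfd.gwydf.djyv.dwy.
Syllable 5 is /dwy/; it ends in its nucleus with no coda, so it is open.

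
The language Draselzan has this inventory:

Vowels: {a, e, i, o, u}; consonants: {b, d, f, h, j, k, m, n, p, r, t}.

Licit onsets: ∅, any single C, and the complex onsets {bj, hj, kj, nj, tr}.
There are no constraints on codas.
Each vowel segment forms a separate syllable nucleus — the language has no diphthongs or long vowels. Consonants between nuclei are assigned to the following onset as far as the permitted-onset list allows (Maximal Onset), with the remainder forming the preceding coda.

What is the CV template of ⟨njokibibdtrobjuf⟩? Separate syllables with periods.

Vowels present: o, i, i, o, u; each is a nucleus, giving 5 syllables.
V1 /o/ – V2 /i/: just /k/ — single C goes to the following onset.
V2 /i/ – V3 /i/: /b/ → onset of the next syllable (single consonants are always licit onsets).
V3 /i/ – V4 /o/: /bdtr/ splits as /bd/ + /tr/ (/tr/ is the longest suffix that is a licit onset).
V4 /o/ – V5 /u/: /bj/ is a licit onset in full, so it all attaches to the next syllable.
Syllabification: njo.ki.bibd.tro.bjuf.
Mapping each syllable to C/V: /njo/ → CCV, /ki/ → CV, /bibd/ → CVCC, /tro/ → CCV, /bjuf/ → CCVC.

CCV.CV.CVCC.CCV.CCVC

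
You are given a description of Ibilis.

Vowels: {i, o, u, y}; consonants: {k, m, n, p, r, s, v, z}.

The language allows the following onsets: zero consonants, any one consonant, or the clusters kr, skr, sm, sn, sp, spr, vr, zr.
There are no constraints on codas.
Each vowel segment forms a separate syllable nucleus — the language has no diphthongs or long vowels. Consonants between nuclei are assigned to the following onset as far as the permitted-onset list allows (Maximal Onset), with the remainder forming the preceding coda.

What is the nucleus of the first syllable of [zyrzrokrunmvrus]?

Vowels present: y, o, u, u; each is a nucleus, giving 4 syllables.
The first nucleus (vowel 1 from the left) is /y/.

y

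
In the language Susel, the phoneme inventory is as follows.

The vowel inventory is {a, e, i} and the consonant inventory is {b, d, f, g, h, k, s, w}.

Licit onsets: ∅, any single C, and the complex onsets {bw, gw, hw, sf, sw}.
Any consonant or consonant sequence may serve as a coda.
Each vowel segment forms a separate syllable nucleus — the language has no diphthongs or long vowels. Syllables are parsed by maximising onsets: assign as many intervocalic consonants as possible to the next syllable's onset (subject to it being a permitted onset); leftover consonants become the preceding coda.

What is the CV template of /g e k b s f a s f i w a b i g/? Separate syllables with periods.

The vowels are e, a, i, a, i — 5 nuclei, so 5 syllables.
V1 /e/ – V2 /a/: cluster /kbsf/ — the longest permitted-onset suffix is /sf/; onset = /sf/, preceding coda = /kb/.
V2 /a/ – V3 /i/: /sf/ is a licit onset in full, so it all attaches to the next syllable.
V3 /i/ – V4 /a/: /w/ is a single consonant, so it becomes the next onset.
V4 /a/ – V5 /i/: just /b/ — single C goes to the following onset.
Result: gekb.sfa.sfi.wa.big.
Mapping each syllable to C/V: /gekb/ → CVCC, /sfa/ → CCV, /sfi/ → CCV, /wa/ → CV, /big/ → CVC.

CVCC.CCV.CCV.CV.CVC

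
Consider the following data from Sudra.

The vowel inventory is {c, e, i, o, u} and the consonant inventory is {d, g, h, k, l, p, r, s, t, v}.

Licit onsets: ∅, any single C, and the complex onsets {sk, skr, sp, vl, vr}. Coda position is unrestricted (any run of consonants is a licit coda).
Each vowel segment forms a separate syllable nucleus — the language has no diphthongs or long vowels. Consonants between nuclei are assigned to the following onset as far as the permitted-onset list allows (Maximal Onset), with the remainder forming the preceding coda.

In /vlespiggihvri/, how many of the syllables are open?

Nuclei (vowels): e, i, i, i → 4 syllables.
V1 /e/ – V2 /i/: /sp/ is a licit onset in full, so it all attaches to the next syllable.
V2 /i/ – V3 /i/: /gg/; trying suffixes from longest down, /g/ is the first permitted one, so coda /g/ | onset /g/.
V3 /i/ – V4 /i/: cluster /hvr/ — the longest permitted-onset suffix is /vr/; onset = /vr/, preceding coda = /h/.
Syllabification: vle.spig.gih.vri.
Classifying each syllable: /vle/ (open), /spig/ (closed), /gih/ (closed), /vri/ (open).
Open syllables: 2.

2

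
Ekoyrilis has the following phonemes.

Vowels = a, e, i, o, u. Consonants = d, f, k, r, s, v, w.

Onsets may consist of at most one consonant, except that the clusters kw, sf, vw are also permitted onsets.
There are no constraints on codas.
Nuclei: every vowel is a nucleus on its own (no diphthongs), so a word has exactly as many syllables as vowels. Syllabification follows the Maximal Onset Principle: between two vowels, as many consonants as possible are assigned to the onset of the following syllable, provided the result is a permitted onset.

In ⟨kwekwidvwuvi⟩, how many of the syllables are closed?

1

The vowels are e, i, u, i — 4 nuclei, so 4 syllables.
/e…i/ gap (V1→V2): /kw/ is a licit onset in full, so it all attaches to the next syllable.
/i…u/ gap (V2→V3): cluster /dvw/ — the longest permitted-onset suffix is /vw/; onset = /vw/, preceding coda = /d/.
/u…i/ gap (V3→V4): /v/ → onset of the next syllable (single consonants are always licit onsets).
Syllabification: kwe.kwid.vwu.vi.
Classifying each syllable: /kwe/ (open), /kwid/ (closed), /vwu/ (open), /vi/ (open).
Closed syllables: 1.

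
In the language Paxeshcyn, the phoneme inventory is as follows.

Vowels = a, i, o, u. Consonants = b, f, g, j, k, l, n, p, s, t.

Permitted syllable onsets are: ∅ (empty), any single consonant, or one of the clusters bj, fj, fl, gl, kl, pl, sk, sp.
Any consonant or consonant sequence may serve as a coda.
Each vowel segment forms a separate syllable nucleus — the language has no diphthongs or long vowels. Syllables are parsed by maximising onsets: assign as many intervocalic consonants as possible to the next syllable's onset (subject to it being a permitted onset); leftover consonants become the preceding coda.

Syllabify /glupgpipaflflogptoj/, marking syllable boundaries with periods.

glupg.pi.pafl.flogp.toj

The vowels are u, i, a, o, o — 5 nuclei, so 5 syllables.
Between /u/ (V1) and /i/ (V2): /pgp/ splits as /pg/ + /p/ (/p/ is the longest suffix that is a licit onset).
Between /i/ (V2) and /a/ (V3): just /p/ — single C goes to the following onset.
Between /a/ (V3) and /o/ (V4): cluster /flfl/ — the longest permitted-onset suffix is /fl/; onset = /fl/, preceding coda = /fl/.
Between /o/ (V4) and /o/ (V5): cluster /gpt/ — the longest permitted-onset suffix is /t/; onset = /t/, preceding coda = /gp/.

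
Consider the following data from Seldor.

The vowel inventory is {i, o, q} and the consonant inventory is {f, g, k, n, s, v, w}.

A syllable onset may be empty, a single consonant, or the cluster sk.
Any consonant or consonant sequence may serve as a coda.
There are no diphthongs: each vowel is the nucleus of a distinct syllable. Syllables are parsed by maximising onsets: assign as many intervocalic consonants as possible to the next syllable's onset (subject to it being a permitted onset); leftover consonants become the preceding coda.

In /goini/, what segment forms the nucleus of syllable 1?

Nuclei (vowels): o, i, i → 3 syllables.
The first nucleus (vowel 1 from the left) is /o/.

o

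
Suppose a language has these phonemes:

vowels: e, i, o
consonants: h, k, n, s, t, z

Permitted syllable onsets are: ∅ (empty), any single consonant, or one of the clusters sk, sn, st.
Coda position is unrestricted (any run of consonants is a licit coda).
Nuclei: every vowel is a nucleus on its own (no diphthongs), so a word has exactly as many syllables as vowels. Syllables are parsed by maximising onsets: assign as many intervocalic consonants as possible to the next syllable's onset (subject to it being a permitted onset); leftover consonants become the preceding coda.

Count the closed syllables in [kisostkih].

2

Vowels present: i, o, i; each is a nucleus, giving 3 syllables.
V1 /i/ – V2 /o/: just /s/ — single C goes to the following onset.
V2 /o/ – V3 /i/: /stk/ splits as /st/ + /k/ (/k/ is the longest suffix that is a licit onset).
So the parse is ki.sost.kih.
Classifying each syllable: /ki/ (open), /sost/ (closed), /kih/ (closed).
Closed syllables: 2.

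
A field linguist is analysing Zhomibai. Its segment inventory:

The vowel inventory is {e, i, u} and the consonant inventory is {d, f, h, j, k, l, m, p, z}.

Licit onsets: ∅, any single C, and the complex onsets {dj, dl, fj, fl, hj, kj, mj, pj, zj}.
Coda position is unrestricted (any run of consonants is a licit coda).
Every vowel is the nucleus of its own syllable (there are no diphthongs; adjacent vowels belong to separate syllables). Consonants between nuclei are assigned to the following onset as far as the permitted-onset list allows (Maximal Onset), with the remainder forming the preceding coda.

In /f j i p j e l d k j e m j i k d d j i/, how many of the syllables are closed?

Vowels present: i, e, e, i, i; each is a nucleus, giving 5 syllables.
Between /i/ (V1) and /e/ (V2): /pj/ — entire cluster is a permitted onset → onset /pj/, coda ∅.
Between /e/ (V2) and /e/ (V3): /ldkj/ splits as /ld/ + /kj/ (/kj/ is the longest suffix that is a licit onset).
Between /e/ (V3) and /i/ (V4): /mj/ is a licit onset in full, so it all attaches to the next syllable.
Between /i/ (V4) and /i/ (V5): /kddj/ — longest licit onset from the right is /dj/, leaving /kd/ as coda.
So the parse is fji.pjeld.kje.mjikd.dji.
Classifying each syllable: /fji/ (open), /pjeld/ (closed), /kje/ (open), /mjikd/ (closed), /dji/ (open).
Closed syllables: 2.

2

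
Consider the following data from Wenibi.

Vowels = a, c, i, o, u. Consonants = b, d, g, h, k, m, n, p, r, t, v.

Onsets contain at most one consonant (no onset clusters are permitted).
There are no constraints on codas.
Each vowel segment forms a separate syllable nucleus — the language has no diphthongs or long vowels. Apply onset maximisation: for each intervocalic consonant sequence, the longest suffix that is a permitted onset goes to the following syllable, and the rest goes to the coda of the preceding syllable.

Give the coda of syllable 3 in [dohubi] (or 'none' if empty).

none

Nuclei (vowels): o, u, i → 3 syllables.
Between /o/ (V1) and /u/ (V2): just /h/ — single C goes to the following onset.
Between /u/ (V2) and /i/ (V3): /b/ is a single consonant, so it becomes the next onset.
Result: do.hu.bi.
Syllable 3 is /bi/: onset /b/, nucleus /i/, coda ∅.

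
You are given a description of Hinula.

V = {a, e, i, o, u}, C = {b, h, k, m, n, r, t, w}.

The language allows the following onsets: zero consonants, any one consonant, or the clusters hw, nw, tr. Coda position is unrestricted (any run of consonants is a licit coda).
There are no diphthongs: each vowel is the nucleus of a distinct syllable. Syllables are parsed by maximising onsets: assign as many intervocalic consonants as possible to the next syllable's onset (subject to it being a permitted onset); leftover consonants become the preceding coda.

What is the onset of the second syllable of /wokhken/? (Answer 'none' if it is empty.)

The vowels are o, e — 2 nuclei, so 2 syllables.
Between /o/ (V1) and /e/ (V2): /khk/ — longest licit onset from the right is /k/, leaving /kh/ as coda.
So the parse is wokh.ken.
Syllable 2 is /ken/: onset /k/, nucleus /e/, coda /n/.

k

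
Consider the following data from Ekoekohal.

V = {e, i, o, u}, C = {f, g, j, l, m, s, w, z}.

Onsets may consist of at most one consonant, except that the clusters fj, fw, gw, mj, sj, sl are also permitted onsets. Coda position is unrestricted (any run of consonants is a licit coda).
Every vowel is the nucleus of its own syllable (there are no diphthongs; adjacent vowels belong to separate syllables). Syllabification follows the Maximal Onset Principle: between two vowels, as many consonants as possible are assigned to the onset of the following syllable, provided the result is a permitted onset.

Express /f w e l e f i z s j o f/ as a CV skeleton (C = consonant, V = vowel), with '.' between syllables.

The vowels are e, e, i, o — 4 nuclei, so 4 syllables.
Between /e/ (V1) and /e/ (V2): /l/ → onset of the next syllable (single consonants are always licit onsets).
Between /e/ (V2) and /i/ (V3): just /f/ — single C goes to the following onset.
Between /i/ (V3) and /o/ (V4): /zsj/ — longest licit onset from the right is /sj/, leaving /z/ as coda.
Syllabification: fwe.le.fiz.sjof.
Mapping each syllable to C/V: /fwe/ → CCV, /le/ → CV, /fiz/ → CVC, /sjof/ → CCVC.

CCV.CV.CVC.CCVC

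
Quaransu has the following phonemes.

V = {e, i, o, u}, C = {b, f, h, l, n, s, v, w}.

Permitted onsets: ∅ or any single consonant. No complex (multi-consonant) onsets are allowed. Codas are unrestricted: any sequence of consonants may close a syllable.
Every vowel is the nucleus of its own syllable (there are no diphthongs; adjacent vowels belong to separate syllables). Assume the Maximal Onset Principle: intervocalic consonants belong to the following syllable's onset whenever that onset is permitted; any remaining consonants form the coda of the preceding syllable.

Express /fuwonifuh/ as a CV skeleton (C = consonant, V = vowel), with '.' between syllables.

Nuclei (vowels): u, o, i, u → 4 syllables.
V1 /u/ – V2 /o/: /w/ is a single consonant, so it becomes the next onset.
V2 /o/ – V3 /i/: /n/ is a single consonant, so it becomes the next onset.
V3 /i/ – V4 /u/: just /f/ — single C goes to the following onset.
Syllabification: fu.wo.ni.fuh.
Mapping each syllable to C/V: /fu/ → CV, /wo/ → CV, /ni/ → CV, /fuh/ → CVC.

CV.CV.CV.CVC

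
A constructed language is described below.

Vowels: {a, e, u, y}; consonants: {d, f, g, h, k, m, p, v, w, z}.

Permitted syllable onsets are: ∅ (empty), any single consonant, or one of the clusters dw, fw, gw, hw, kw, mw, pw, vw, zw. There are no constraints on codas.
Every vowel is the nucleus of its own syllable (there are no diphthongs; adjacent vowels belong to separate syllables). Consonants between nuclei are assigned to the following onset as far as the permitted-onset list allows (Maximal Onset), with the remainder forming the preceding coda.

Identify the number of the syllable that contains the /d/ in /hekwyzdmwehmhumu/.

Nuclei (vowels): e, y, e, u, u → 5 syllables.
σ1/σ2 boundary: cluster /kw/ — /kw/ is itself a permitted onset, so the whole cluster goes right; preceding coda = ∅.
σ2/σ3 boundary: /zdmw/; trying suffixes from longest down, /mw/ is the first permitted one, so coda /zd/ | onset /mw/.
σ3/σ4 boundary: cluster /hmh/ — the longest permitted-onset suffix is /h/; onset = /h/, preceding coda = /hm/.
σ4/σ5 boundary: /m/ is a single consonant, so it becomes the next onset.
Syllabification: he.kwyzd.mwehm.hu.mu.
The /d/ is in the coda of syllable 2 (/kwyzd/).

2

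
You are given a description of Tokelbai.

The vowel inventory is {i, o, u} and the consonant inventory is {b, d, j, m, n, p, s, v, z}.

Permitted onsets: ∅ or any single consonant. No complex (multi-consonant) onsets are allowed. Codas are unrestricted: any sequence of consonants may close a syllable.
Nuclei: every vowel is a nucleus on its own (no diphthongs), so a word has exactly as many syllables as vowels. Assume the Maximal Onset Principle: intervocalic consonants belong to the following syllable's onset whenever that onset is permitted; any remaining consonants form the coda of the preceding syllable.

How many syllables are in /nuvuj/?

2

Nuclei (vowels): u, u → 2 syllables.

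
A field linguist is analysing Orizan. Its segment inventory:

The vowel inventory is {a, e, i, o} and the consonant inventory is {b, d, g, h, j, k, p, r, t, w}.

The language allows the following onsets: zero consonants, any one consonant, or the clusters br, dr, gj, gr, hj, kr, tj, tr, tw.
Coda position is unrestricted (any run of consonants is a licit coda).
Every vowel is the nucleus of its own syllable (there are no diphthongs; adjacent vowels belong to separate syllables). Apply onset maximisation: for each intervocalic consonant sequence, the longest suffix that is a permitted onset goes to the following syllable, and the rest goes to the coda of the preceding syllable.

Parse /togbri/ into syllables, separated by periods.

Nuclei (vowels): o, i → 2 syllables.
V1 /o/ – V2 /i/: /gbr/ — longest licit onset from the right is /br/, leaving /g/ as coda.

tog.bri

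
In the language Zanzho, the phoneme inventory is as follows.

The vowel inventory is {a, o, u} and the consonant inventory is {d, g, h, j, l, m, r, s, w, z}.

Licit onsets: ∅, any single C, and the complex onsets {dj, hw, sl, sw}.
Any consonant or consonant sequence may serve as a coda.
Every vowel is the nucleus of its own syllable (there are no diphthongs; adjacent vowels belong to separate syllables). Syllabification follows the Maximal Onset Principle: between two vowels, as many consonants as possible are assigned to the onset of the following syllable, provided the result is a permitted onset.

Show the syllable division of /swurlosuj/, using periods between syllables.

swur.lo.suj

The vowels are u, o, u — 3 nuclei, so 3 syllables.
σ1/σ2 boundary: /rl/; trying suffixes from longest down, /l/ is the first permitted one, so coda /r/ | onset /l/.
σ2/σ3 boundary: /s/ is a single consonant, so it becomes the next onset.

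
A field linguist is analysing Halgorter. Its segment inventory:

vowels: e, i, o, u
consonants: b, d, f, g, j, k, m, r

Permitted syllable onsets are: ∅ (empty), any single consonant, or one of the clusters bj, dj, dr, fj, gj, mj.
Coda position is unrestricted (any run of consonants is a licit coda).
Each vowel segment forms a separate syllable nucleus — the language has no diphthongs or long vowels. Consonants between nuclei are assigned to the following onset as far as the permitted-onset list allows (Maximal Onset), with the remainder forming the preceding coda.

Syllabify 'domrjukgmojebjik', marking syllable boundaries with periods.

domr.jukg.mo.je.bjik

Nuclei (vowels): o, u, o, e, i → 5 syllables.
σ1/σ2 boundary: /mrj/ — longest licit onset from the right is /j/, leaving /mr/ as coda.
σ2/σ3 boundary: /kgm/ splits as /kg/ + /m/ (/m/ is the longest suffix that is a licit onset).
σ3/σ4 boundary: /j/ → onset of the next syllable (single consonants are always licit onsets).
σ4/σ5 boundary: /bj/ is a licit onset in full, so it all attaches to the next syllable.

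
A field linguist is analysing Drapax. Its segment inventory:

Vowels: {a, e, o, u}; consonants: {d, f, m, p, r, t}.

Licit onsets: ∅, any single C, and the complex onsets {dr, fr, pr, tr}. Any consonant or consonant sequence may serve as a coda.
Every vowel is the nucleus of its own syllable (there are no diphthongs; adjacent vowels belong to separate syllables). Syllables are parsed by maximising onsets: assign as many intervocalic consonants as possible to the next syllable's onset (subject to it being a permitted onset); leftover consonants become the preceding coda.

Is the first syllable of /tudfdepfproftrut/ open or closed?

Vowels present: u, e, o, u; each is a nucleus, giving 4 syllables.
V1 /u/ – V2 /e/: /dfd/; trying suffixes from longest down, /d/ is the first permitted one, so coda /df/ | onset /d/.
V2 /e/ – V3 /o/: /pfpr/ — longest licit onset from the right is /pr/, leaving /pf/ as coda.
V3 /o/ – V4 /u/: cluster /ftr/ — the longest permitted-onset suffix is /tr/; onset = /tr/, preceding coda = /f/.
Result: tudf.depf.prof.trut.
Syllable 1 is /tudf/ with coda /df/, so it is closed.

closed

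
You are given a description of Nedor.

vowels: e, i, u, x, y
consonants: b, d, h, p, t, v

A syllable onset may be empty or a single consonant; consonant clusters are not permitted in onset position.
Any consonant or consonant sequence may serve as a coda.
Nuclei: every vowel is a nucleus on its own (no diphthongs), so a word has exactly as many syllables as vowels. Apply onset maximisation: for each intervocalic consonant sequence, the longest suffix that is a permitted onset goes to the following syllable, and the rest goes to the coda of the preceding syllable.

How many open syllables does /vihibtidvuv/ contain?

The vowels are i, i, i, u — 4 nuclei, so 4 syllables.
V1 /i/ – V2 /i/: just /h/ — single C goes to the following onset.
V2 /i/ – V3 /i/: /bt/ splits as /b/ + /t/ (/t/ is the longest suffix that is a licit onset).
V3 /i/ – V4 /u/: /dv/ — longest licit onset from the right is /v/, leaving /d/ as coda.
So the parse is vi.hib.tid.vuv.
Classifying each syllable: /vi/ (open), /hib/ (closed), /tid/ (closed), /vuv/ (closed).
Open syllables: 1.

1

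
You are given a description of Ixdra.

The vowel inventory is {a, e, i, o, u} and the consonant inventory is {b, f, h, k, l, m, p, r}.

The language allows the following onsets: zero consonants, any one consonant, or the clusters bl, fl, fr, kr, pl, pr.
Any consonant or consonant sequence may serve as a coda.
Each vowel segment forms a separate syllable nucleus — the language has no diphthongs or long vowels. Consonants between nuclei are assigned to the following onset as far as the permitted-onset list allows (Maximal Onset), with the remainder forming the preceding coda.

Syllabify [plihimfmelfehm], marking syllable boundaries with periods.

pli.himf.mel.fehm

Vowels present: i, i, e, e; each is a nucleus, giving 4 syllables.
/i…i/ gap (V1→V2): /h/ is a single consonant, so it becomes the next onset.
/i…e/ gap (V2→V3): /mfm/; trying suffixes from longest down, /m/ is the first permitted one, so coda /mf/ | onset /m/.
/e…e/ gap (V3→V4): cluster /lf/ — the longest permitted-onset suffix is /f/; onset = /f/, preceding coda = /l/.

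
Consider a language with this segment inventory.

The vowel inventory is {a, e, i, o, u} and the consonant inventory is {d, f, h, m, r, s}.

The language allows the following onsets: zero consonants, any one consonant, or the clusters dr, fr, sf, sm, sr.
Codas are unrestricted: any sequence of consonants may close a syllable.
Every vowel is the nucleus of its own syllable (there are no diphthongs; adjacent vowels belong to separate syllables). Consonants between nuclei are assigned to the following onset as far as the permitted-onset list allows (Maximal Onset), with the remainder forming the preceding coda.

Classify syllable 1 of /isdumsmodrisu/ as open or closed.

closed

Nuclei (vowels): i, u, o, i, u → 5 syllables.
/i…u/ gap (V1→V2): cluster /sd/ — the longest permitted-onset suffix is /d/; onset = /d/, preceding coda = /s/.
/u…o/ gap (V2→V3): /msm/ splits as /m/ + /sm/ (/sm/ is the longest suffix that is a licit onset).
/o…i/ gap (V3→V4): /dr/ — entire cluster is a permitted onset → onset /dr/, coda ∅.
/i…u/ gap (V4→V5): just /s/ — single C goes to the following onset.
Putting it together: is.dum.smo.dri.su.
Syllable 1 is /is/ with coda /s/, so it is closed.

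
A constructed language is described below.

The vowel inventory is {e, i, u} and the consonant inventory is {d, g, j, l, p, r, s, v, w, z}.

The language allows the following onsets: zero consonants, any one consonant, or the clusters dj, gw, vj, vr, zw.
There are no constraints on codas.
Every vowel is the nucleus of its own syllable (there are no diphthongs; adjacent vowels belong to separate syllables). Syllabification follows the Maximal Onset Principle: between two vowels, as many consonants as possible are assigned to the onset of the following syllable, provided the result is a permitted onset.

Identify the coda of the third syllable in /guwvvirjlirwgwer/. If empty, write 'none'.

rw

Nuclei (vowels): u, i, i, e → 4 syllables.
σ1/σ2 boundary: /wvv/ — longest licit onset from the right is /v/, leaving /wv/ as coda.
σ2/σ3 boundary: /rjl/ — longest licit onset from the right is /l/, leaving /rj/ as coda.
σ3/σ4 boundary: /rwgw/ — longest licit onset from the right is /gw/, leaving /rw/ as coda.
Result: guwv.virj.lirw.gwer.
Syllable 3 is /lirw/: onset /l/, nucleus /i/, coda /rw/.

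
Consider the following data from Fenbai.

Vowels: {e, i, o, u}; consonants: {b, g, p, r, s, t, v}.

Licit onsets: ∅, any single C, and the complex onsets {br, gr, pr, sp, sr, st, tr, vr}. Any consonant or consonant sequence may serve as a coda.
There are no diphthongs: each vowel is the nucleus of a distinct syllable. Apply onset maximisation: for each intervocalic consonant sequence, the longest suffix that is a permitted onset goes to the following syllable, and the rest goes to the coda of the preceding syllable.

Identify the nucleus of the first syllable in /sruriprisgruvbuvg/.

u

The vowels are u, i, i, u, u — 5 nuclei, so 5 syllables.
The first nucleus (vowel 1 from the left) is /u/.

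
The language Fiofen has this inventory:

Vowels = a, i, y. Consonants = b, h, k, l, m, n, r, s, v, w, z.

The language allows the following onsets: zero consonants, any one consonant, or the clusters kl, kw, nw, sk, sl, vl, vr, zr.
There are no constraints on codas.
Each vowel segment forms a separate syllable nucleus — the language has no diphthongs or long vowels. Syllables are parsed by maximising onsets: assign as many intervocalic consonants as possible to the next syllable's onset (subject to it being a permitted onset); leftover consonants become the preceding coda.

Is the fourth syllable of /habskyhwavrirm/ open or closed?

The vowels are a, y, a, i — 4 nuclei, so 4 syllables.
σ1/σ2 boundary: /bsk/ splits as /b/ + /sk/ (/sk/ is the longest suffix that is a licit onset).
σ2/σ3 boundary: /hw/ — longest licit onset from the right is /w/, leaving /h/ as coda.
σ3/σ4 boundary: cluster /vr/ — /vr/ is itself a permitted onset, so the whole cluster goes right; preceding coda = ∅.
Putting it together: hab.skyh.wa.vrirm.
Syllable 4 is /vrirm/ with coda /rm/, so it is closed.

closed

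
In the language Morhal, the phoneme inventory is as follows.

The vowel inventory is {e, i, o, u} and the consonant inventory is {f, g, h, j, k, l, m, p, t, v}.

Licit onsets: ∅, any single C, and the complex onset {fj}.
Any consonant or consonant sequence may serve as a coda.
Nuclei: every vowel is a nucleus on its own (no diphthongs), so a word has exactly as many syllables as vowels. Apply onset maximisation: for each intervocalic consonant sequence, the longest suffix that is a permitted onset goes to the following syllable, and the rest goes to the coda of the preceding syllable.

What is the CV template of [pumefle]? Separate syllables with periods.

The vowels are u, e, e — 3 nuclei, so 3 syllables.
/u…e/ gap (V1→V2): just /m/ — single C goes to the following onset.
/e…e/ gap (V2→V3): cluster /fl/ — the longest permitted-onset suffix is /l/; onset = /l/, preceding coda = /f/.
Putting it together: pu.mef.le.
Mapping each syllable to C/V: /pu/ → CV, /mef/ → CVC, /le/ → CV.

CV.CVC.CV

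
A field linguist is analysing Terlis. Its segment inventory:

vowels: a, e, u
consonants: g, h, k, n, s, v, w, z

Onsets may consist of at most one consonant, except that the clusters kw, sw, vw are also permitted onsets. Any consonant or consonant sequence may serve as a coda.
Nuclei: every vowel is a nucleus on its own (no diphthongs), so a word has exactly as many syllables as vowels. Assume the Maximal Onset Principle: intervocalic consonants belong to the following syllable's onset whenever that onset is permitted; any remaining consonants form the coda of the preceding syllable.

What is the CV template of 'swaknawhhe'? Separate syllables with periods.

The vowels are a, a, e — 3 nuclei, so 3 syllables.
Between /a/ (V1) and /a/ (V2): /kn/ — longest licit onset from the right is /n/, leaving /k/ as coda.
Between /a/ (V2) and /e/ (V3): /whh/; trying suffixes from longest down, /h/ is the first permitted one, so coda /wh/ | onset /h/.
Syllabification: swak.nawh.he.
Mapping each syllable to C/V: /swak/ → CCVC, /nawh/ → CVCC, /he/ → CV.

CCVC.CVCC.CV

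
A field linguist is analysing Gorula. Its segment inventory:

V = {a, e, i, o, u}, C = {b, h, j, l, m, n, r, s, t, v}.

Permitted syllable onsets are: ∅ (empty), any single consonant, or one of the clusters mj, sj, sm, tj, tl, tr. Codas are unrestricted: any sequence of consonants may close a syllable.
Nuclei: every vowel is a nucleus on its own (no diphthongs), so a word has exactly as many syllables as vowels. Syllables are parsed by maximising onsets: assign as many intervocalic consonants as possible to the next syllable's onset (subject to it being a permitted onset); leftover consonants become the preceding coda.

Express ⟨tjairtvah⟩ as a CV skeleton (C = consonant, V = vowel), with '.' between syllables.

CCV.VCC.CVC

Vowels present: a, i, a; each is a nucleus, giving 3 syllables.
/a…i/ gap (V1→V2): nothing intervenes; syllable break is V.V.
/i…a/ gap (V2→V3): cluster /rtv/ — the longest permitted-onset suffix is /v/; onset = /v/, preceding coda = /rt/.
Result: tja.irt.vah.
Mapping each syllable to C/V: /tja/ → CCV, /irt/ → VCC, /vah/ → CVC.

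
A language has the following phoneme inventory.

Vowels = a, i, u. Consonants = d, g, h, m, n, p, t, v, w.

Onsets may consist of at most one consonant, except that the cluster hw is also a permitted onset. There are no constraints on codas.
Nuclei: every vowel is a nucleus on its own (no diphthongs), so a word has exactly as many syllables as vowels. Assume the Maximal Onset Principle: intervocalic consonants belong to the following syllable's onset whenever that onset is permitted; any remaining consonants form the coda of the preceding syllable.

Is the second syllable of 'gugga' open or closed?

Vowels present: u, a; each is a nucleus, giving 2 syllables.
σ1/σ2 boundary: /gg/ splits as /g/ + /g/ (/g/ is the longest suffix that is a licit onset).
So the parse is gug.ga.
Syllable 2 is /ga/; it ends in its nucleus with no coda, so it is open.

open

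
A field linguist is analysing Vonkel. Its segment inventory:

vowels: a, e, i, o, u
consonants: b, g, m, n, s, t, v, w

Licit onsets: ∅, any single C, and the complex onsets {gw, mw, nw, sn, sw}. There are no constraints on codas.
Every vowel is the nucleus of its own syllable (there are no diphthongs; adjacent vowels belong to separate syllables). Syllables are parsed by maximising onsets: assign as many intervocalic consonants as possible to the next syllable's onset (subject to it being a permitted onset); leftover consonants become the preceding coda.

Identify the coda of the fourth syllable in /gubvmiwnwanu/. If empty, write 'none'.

Nuclei (vowels): u, i, a, u → 4 syllables.
/u…i/ gap (V1→V2): /bvm/ splits as /bv/ + /m/ (/m/ is the longest suffix that is a licit onset).
/i…a/ gap (V2→V3): /wnw/ — longest licit onset from the right is /nw/, leaving /w/ as coda.
/a…u/ gap (V3→V4): /n/ → onset of the next syllable (single consonants are always licit onsets).
So the parse is gubv.miw.nwa.nu.
Syllable 4 is /nu/: onset /n/, nucleus /u/, coda ∅.

none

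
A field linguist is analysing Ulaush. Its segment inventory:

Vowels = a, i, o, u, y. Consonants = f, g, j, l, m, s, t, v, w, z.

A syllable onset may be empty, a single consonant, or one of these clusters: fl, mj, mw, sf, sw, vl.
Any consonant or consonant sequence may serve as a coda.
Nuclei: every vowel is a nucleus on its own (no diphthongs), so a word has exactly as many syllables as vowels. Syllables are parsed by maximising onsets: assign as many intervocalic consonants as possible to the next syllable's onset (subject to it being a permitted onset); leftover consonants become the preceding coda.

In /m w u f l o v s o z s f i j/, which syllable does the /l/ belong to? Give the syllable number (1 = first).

Nuclei (vowels): u, o, o, i → 4 syllables.
V1 /u/ – V2 /o/: cluster /fl/ — /fl/ is itself a permitted onset, so the whole cluster goes right; preceding coda = ∅.
V2 /o/ – V3 /o/: cluster /vs/ — the longest permitted-onset suffix is /s/; onset = /s/, preceding coda = /v/.
V3 /o/ – V4 /i/: /zsf/; trying suffixes from longest down, /sf/ is the first permitted one, so coda /z/ | onset /sf/.
Result: mwu.flov.soz.sfij.
The /l/ is in the onset of syllable 2 (/flov/).

2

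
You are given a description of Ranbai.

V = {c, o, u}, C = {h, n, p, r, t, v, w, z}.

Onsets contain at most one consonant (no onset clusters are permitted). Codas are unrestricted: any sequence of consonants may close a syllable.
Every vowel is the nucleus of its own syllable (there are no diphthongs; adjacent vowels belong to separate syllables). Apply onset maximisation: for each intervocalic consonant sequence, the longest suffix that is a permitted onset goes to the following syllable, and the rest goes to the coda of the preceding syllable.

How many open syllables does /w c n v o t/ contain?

0

The vowels are c, o — 2 nuclei, so 2 syllables.
V1 /c/ – V2 /o/: /nv/ splits as /n/ + /v/ (/v/ is the longest suffix that is a licit onset).
So the parse is wcn.vot.
Classifying each syllable: /wcn/ (closed), /vot/ (closed).
Open syllables: 0.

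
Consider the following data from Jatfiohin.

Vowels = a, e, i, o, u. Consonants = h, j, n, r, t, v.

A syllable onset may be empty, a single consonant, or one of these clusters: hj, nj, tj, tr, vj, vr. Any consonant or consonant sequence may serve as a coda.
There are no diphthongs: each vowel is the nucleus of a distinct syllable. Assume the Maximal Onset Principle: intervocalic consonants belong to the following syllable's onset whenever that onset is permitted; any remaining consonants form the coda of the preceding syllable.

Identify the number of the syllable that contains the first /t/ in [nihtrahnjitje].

Vowels present: i, a, i, e; each is a nucleus, giving 4 syllables.
/i…a/ gap (V1→V2): /htr/ splits as /h/ + /tr/ (/tr/ is the longest suffix that is a licit onset).
/a…i/ gap (V2→V3): /hnj/ splits as /h/ + /nj/ (/nj/ is the longest suffix that is a licit onset).
/i…e/ gap (V3→V4): cluster /tj/ — /tj/ is itself a permitted onset, so the whole cluster goes right; preceding coda = ∅.
Putting it together: nih.trah.nji.tje.
The first /t/ is in the onset of syllable 2 (/trah/).

2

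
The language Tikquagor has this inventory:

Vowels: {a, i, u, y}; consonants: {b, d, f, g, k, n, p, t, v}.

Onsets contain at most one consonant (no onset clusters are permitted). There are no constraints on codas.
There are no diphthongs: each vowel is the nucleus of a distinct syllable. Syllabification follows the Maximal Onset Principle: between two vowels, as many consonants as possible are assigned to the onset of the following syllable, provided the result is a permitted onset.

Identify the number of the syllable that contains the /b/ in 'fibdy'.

The vowels are i, y — 2 nuclei, so 2 syllables.
σ1/σ2 boundary: /bd/ splits as /b/ + /d/ (/d/ is the longest suffix that is a licit onset).
So the parse is fib.dy.
The /b/ is in the coda of syllable 1 (/fib/).

1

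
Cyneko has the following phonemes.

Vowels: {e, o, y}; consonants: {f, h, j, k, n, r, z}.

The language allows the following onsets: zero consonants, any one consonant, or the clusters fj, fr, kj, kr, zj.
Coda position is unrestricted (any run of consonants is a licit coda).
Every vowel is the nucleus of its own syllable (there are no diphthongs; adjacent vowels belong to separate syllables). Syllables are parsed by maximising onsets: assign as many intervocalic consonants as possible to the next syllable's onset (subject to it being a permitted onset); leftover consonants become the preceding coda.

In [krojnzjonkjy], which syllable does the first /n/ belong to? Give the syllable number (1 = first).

Vowels present: o, o, y; each is a nucleus, giving 3 syllables.
Between /o/ (V1) and /o/ (V2): /jnzj/ — longest licit onset from the right is /zj/, leaving /jn/ as coda.
Between /o/ (V2) and /y/ (V3): /nkj/ — longest licit onset from the right is /kj/, leaving /n/ as coda.
Putting it together: krojn.zjon.kjy.
The first /n/ is in the coda of syllable 1 (/krojn/).

1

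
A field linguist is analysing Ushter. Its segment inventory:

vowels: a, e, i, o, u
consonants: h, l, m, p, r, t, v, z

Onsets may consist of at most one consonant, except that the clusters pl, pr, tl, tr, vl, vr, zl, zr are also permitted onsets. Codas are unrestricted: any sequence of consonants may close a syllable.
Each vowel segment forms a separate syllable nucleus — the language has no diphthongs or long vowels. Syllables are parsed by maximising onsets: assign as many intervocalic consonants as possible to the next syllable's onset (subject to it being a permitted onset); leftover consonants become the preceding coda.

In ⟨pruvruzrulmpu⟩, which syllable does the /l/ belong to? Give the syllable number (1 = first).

The vowels are u, u, u, u — 4 nuclei, so 4 syllables.
V1 /u/ – V2 /u/: /vr/ is a licit onset in full, so it all attaches to the next syllable.
V2 /u/ – V3 /u/: cluster /zr/ — /zr/ is itself a permitted onset, so the whole cluster goes right; preceding coda = ∅.
V3 /u/ – V4 /u/: /lmp/ splits as /lm/ + /p/ (/p/ is the longest suffix that is a licit onset).
Syllabification: pru.vru.zrulm.pu.
The /l/ is in the coda of syllable 3 (/zrulm/).

3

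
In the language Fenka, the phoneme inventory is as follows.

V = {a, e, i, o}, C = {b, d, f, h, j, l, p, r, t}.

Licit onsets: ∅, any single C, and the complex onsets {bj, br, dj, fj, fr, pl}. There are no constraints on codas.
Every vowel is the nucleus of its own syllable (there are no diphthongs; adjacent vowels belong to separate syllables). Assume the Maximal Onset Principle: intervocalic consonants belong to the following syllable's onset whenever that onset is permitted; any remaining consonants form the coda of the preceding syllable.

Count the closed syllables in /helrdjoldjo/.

2

Nuclei (vowels): e, o, o → 3 syllables.
Between /e/ (V1) and /o/ (V2): /lrdj/ — longest licit onset from the right is /dj/, leaving /lr/ as coda.
Between /o/ (V2) and /o/ (V3): /ldj/ — longest licit onset from the right is /dj/, leaving /l/ as coda.
Result: helr.djol.djo.
Classifying each syllable: /helr/ (closed), /djol/ (closed), /djo/ (open).
Closed syllables: 2.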